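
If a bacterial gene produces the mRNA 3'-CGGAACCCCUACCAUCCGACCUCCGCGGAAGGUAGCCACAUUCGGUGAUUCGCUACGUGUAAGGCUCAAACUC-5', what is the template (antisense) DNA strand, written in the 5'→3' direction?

5'-GCCTTGGGGATGGTAGGCTGGAGGCGCCTTCCATCGGTGTAAGCCACTAAGCGATGCACATTCCGAGTTTGAG-3'

Written 5'→3' the mRNA is CUCAAACUCGGAAUGUGCAUCGCUUAGUGGCUUACACCGAUGGAAGGCGCCUCCAGCCUACCAUCCCCAAGGC, so the coding DNA strand is CTCAAACTCGGAATGTGCATCGCTTAGTGGCTTACACCGATGGAAGGCGCCTCCAGCCTACCATCCCCAAGGC. The template is its reverse complement.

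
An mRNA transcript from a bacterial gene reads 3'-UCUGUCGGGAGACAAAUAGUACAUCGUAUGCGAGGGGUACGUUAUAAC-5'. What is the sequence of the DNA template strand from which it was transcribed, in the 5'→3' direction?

Written 5'→3' the mRNA is CAAUAUUGCAUGGGGAGCGUAUGCUACAUGAUAAACAGAGGGCUGUCU, so the coding DNA strand is CAATATTGCATGGGGAGCGTATGCTACATGATAAACAGAGGGCTGTCT. The template is its reverse complement.

5'-AGACAGCCCTCTGTTTATCATGTAGCATACGCTCCCCATGCAATATTG-3'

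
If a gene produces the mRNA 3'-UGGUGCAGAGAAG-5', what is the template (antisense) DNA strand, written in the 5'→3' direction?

5′-ACCACGTCTCTTC-3′

Written 5'→3' the mRNA is GAAGAGACGUGGU, so the coding DNA strand is GAAGAGACGTGGT. The template is its reverse complement.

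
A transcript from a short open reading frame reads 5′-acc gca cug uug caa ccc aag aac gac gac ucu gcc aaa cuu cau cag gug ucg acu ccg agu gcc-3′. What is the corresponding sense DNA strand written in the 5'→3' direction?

5'-ACCGCACTGTTGCAACCCAAGAACGACGACTCTGCCAAACTTCATCAGGTGTCGACTCCGAGTGCC-3'

The coding DNA strand has the same 5'→3' sequence as the mRNA with U replaced by T.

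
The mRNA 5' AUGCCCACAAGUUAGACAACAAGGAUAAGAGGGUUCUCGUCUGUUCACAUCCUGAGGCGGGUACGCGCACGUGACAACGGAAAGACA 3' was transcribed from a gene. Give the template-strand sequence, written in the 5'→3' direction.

Replace U with T to get the coding DNA strand: ATGCCCACAAGTTAGACAACAAGGATAAGAGGGTTCTCGTCTGTTCACATCCTGAGGCGGGTACGCGCACGTGACAACGGAAAGACA. The template strand is its reverse complement (complement TACGGGTGTTCAATCTGTTGTTCCTATTCTCCCAAGAGCAGACAAGTGTAGGACTCCGCCCATGCGCGTGCACTGTTGCCTTTCTGT, then reverse).

5'-TGTCTTTCCGTTGTCACGTGCGCGTACCCGCCTCAGGATGTGAACAGACGAGAACCCTCTTATCCTTGTTGTCTAACTTGTGGGCAT-3'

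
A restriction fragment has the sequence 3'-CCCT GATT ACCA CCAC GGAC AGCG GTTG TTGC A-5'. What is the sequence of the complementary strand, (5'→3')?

The strand is given 3'→5', so its complement runs 5'→3' in the same left-to-right order: pair each base A↔T, G↔C.

5'-GGGACTAATGGTGGTGCCTGTCGCCAACAACGT-3'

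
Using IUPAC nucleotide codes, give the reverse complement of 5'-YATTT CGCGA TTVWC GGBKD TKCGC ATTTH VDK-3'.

Standard pairs A↔T, G↔C; ambiguity codes pair Y↔R, K↔M, W↔W, B↔V, D↔H. Complement (RTAAAGCGCTAABWGCCVMHAMGCGTAAADBHM), then reverse for 5'→3'.

5'-MHBDAAATGCGMAHMVCCGWBAATCGCGAAATR-3'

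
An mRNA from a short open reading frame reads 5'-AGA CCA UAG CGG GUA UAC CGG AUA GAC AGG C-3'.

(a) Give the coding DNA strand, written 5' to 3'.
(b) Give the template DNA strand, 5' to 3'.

(a) The coding strand matches the mRNA with U→T.
(b) The template strand is the reverse complement of the coding strand.

(a) 5'-AGACCATAGCGGGTATACCGGATAGACAGGC-3'
(b) 5'-GCCTGTCTATCCGGTATACCCGCTATGGTCT-3'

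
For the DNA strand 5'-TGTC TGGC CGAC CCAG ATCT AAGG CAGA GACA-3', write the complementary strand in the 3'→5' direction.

Base-pairing A↔T, G↔C gives the complement. The complementary strand is antiparallel, so paired with a 5'→3' strand it runs 3'→5'.

3'-ACAGACCGGCTGGGTCTAGATTCCGTCTCTGT-5'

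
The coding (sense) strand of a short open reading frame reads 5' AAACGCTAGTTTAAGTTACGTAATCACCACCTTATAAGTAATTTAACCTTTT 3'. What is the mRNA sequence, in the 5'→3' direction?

5'-AAACGCUAGUUUAAGUUACGUAAUCACCACCUUAUAAGUAAUUUAACCUUUU-3'

mRNA has the coding-strand sequence with U in place of T.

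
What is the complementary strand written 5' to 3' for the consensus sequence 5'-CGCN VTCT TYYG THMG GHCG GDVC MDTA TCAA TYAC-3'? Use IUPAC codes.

5'-GTRATTGATAHKGBHCCGDCCKDACRRAAGABNGCG-3'

Standard pairs A↔T, G↔C; ambiguity codes pair Y↔R, M↔K, D↔H, V↔B, N↔N. Complement (GCGNBAGAARRCADKCCDGCCHBGKHATAGTTARTG), then reverse for 5'→3'.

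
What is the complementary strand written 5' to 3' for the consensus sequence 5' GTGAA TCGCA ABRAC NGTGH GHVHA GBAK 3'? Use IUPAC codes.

Standard pairs A↔T, G↔C; ambiguity codes pair R↔Y, K↔M, B↔V, H↔D, N↔N. Complement (CACTTAGCGTTVYTGNCACDCDBDTCVTM), then reverse for 5'→3'.

5'-MTVCTDBDCDCACNGTYVTTGCGATTCAC-3'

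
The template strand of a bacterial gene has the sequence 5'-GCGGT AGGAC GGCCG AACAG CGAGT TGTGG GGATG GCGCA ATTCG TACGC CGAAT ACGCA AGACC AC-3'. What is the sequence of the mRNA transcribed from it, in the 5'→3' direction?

5′-GUGGUCUUGCGUAUUCGGCGUACGAAUUGCGCCAUCCCCACAACUCGCUGUUCGGCCGUCCUACCGC-3′

The mRNA has the sequence of the coding strand (reverse complement of the template) with T→U. Reverse complement of GCGGTAGGACGGCCGAACAGCGAGTTGTGGGGATGGCGCAATTCGTACGCCGAATACGCAAGACCAC is GTGGTCTTGCGTATTCGGCGTACGAATTGCGCCATCCCCACAACTCGCTGTTCGGCCGTCCTACCGC; then T→U.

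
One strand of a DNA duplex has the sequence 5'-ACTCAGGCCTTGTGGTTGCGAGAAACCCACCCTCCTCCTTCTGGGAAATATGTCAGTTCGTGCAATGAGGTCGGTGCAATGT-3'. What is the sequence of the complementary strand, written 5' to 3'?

The complement of ACTCAGGCCTTGTGGTTGCGAGAAACCCACCCTCCTCCTTCTGGGAAATATGTCAGTTCGTGCAATGAGGTCGGTGCAATGT is TGAGTCCGGAACACCAACGCTCTTTGGGTGGGAGGAGGAAGACCCTTTATACAGTCAAGCACGTTACTCCAGCCACGTTACA (A↔T, G↔C). DNA strands are antiparallel, so the complementary strand runs 3'→5'; reversing gives the 5'→3' form.

5′-ACATTGCACCGACCTCATTGCACGAACTGACATATTTCCCAGAAGGAGGAGGGTGGGTTTCTCGCAACCACAAGGCCTGAGT-3′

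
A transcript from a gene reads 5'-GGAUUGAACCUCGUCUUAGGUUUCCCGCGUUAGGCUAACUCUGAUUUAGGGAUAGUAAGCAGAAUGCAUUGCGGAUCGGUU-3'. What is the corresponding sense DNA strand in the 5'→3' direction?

The coding DNA strand has the same 5'→3' sequence as the mRNA with U replaced by T.

5'-GGATTGAACCTCGTCTTAGGTTTCCCGCGTTAGGCTAACTCTGATTTAGGGATAGTAAGCAGAATGCATTGCGGATCGGTT-3'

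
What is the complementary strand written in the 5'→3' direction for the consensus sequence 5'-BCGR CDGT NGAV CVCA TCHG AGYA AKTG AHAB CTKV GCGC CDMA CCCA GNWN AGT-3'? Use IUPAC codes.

Standard pairs A↔T, G↔C; ambiguity codes pair R↔Y, M↔K, W↔W, B↔V, D↔H, N↔N. Complement (VGCYGHCANCTBGBGTAGDCTCRTTMACTDTVGAMBCGCGGHKTGGGTCNWNTCA), then reverse for 5'→3'.

5'-ACTNWNCTGGGTKHGGCGCBMAGVTDTCAMTTRCTCDGATGBGBTCNACHGYCGV-3'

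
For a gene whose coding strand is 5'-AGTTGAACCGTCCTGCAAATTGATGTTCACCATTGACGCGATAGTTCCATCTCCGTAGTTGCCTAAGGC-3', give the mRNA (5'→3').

The mRNA is synthesized from the template strand, so it matches the coding strand with T replaced by U.

5'-AGUUGAACCGUCCUGCAAAUUGAUGUUCACCAUUGACGCGAUAGUUCCAUCUCCGUAGUUGCCUAAGGC-3'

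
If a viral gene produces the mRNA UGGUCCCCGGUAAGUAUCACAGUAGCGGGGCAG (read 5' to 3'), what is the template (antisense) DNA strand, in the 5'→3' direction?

Replace U with T to get the coding DNA strand: TGGTCCCCGGTAAGTATCACAGTAGCGGGGCAG. The template strand is its reverse complement (complement ACCAGGGGCCATTCATAGTGTCATCGCCCCGTC, then reverse).

5'-CTGCCCCGCTACTGTGATACTTACCGGGGACCA-3'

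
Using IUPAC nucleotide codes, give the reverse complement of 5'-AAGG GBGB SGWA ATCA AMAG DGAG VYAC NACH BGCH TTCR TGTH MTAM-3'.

Standard pairs A↔T, G↔C; ambiguity codes pair R↔Y, M↔K, W↔W, S↔S, B↔V, D↔H, N↔N. Complement (TTCCCVCVSCWTTAGTTKTCHCTCBRTGNTGDVCGDAAGYACADKATK), then reverse for 5'→3'.

5'-KTAKDACAYGAADGCVDGTNGTRBCTCHCTKTTGATTWCSVCVCCCTT-3'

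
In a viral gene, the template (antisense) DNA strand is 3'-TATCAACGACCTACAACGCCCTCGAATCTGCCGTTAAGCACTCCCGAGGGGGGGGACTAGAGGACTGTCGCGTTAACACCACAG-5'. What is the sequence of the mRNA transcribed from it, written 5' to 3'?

5′-AUAGUUGCUGGAUGUUGCGGGAGCUUAGACGGCAAUUCGUGAGGGCUCCCCCCCCUGAUCUCCUGACAGCGCAAUUGUGGUGUC-3′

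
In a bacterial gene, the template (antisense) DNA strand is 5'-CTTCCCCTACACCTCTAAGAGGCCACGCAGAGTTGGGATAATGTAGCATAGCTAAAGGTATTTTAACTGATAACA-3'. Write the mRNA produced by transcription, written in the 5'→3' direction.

5′-UGUUAUCAGUUAAAAUACCUUUAGCUAUGCUACAUUAUCCCAACUCUGCGUGGCCUCUUAGAGGUGUAGGGGAAG-3′

The mRNA has the sequence of the coding strand (reverse complement of the template) with T→U. Reverse complement of CTTCCCCTACACCTCTAAGAGGCCACGCAGAGTTGGGATAATGTAGCATAGCTAAAGGTATTTTAACTGATAACA is TGTTATCAGTTAAAATACCTTTAGCTATGCTACATTATCCCAACTCTGCGTGGCCTCTTAGAGGTGTAGGGGAAG; then T→U.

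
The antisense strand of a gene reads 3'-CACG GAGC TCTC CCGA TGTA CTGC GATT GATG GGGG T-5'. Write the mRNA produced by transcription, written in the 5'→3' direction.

Reading the template 3'→5' as shown, RNA polymerase pairs each base (A→U, T→A, G↔C) to build mRNA 5'→3' directly.

5′-GUGCCUCGAGAGGGCUACAUGACGCUAACUACCCCCA-3′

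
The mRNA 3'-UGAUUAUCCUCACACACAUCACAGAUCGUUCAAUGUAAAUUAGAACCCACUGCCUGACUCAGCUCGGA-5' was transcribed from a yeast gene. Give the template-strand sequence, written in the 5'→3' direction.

Written 5'→3' the mRNA is AGGCUCGACUCAGUCCGUCACCCAAGAUUAAAUGUAACUUGCUAGACACUACACACACUCCUAUUAGU, so the coding DNA strand is AGGCTCGACTCAGTCCGTCACCCAAGATTAAATGTAACTTGCTAGACACTACACACACTCCTATTAGT. The template is its reverse complement.

5'-ACTAATAGGAGTGTGTGTAGTGTCTAGCAAGTTACATTTAATCTTGGGTGACGGACTGAGTCGAGCCT-3'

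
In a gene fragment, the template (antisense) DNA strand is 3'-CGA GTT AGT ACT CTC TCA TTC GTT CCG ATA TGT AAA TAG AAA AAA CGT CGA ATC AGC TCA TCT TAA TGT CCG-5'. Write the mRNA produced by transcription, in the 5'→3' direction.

5'-GCUCAAUCAUGAGAGAGUAAGCAAGGCUAUACAUUUAUCUUUUUUGCAGCUUAGUCGAGUAGAAUUACAGGC-3'

Reading the template 3'→5' as shown, RNA polymerase pairs each base (A→U, T→A, G↔C) to build mRNA 5'→3' directly.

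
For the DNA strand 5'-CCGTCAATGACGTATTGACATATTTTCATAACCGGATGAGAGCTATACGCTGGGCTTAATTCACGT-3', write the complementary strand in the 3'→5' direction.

Base-pairing A↔T, G↔C gives the complement. The complementary strand is antiparallel, so paired with a 5'→3' strand it runs 3'→5'.

3′-GGCAGTTACTGCATAACTGTATAAAAGTATTGGCCTACTCTCGATATGCGACCCGAATTAAGTGCA-5′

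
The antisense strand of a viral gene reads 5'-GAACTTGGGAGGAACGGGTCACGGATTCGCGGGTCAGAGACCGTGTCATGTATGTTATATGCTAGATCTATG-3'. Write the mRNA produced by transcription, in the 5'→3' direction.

The mRNA has the sequence of the coding strand (reverse complement of the template) with T→U. Reverse complement of GAACTTGGGAGGAACGGGTCACGGATTCGCGGGTCAGAGACCGTGTCATGTATGTTATATGCTAGATCTATG is CATAGATCTAGCATATAACATACATGACACGGTCTCTGACCCGCGAATCCGTGACCCGTTCCTCCCAAGTTC; then T→U.

5'-CAUAGAUCUAGCAUAUAACAUACAUGACACGGUCUCUGACCCGCGAAUCCGUGACCCGUUCCUCCCAAGUUC-3'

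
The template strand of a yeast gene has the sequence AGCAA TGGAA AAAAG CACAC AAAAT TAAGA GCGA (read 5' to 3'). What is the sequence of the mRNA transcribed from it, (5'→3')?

RNA polymerase reads the template 3'→5' and synthesizes mRNA 5'→3' by base-pairing (A→U, T→A, G↔C). The complement of the template is TCGTTACCTTTTTTCGTGTGTTTTAATTCTCGCT; antiparallel, so 5'→3' the coding strand is TCGCTCTTAATTTTGTGTGCTTTTTTCCATTGCT. Replace T with U for the mRNA.

5'-UCGCUCUUAAUUUUGUGUGCUUUUUUCCAUUGCU-3'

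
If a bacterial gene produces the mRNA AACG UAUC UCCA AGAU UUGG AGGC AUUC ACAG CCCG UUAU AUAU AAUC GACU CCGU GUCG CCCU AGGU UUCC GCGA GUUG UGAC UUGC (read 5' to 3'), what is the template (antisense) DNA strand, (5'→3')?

Replace U with T to get the coding DNA strand: AACGTATCTCCAAGATTTGGAGGCATTCACAGCCCGTTATATATAATCGACTCCGTGTCGCCCTAGGTTTCCGCGAGTTGTGACTTGC. The template strand is its reverse complement (complement TTGCATAGAGGTTCTAAACCTCCGTAAGTGTCGGGCAATATATATTAGCTGAGGCACAGCGGGATCCAAAGGCGCTCAACACTGAACG, then reverse).

5'-GCAAGTCACAACTCGCGGAAACCTAGGGCGACACGGAGTCGATTATATATAACGGGCTGTGAATGCCTCCAAATCTTGGAGATACGTT-3'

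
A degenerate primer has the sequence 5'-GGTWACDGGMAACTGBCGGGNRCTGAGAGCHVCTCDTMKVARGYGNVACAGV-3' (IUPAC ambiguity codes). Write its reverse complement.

5'-BCTGTBNCRCYTBMKAHGAGBDGCTCTCAGYNCCCGVCAGTTKCCHGTWACC-3'

Standard pairs A↔T, G↔C; ambiguity codes pair R↔Y, M↔K, W↔W, B↔V, D↔H, N↔N. Complement (CCAWTGHCCKTTGACVGCCCNYGACTCTCGDBGAGHAKMBTYCRCNBTGTCB), then reverse for 5'→3'.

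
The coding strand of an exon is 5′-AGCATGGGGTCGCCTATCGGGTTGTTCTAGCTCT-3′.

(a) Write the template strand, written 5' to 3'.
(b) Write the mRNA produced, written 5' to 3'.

(a) 5′-AGAGCTAGAACAACCCGATAGGCGACCCCATGCT-3′
(b) 5'-AGCAUGGGGUCGCCUAUCGGGUUGUUCUAGCUCU-3'

(a) The template strand is the reverse complement of the coding strand: complement TCGTACCCCAGCGGATAGCCCAACAAGATCGAGA, then reverse.
(b) mRNA matches the coding strand with T→U.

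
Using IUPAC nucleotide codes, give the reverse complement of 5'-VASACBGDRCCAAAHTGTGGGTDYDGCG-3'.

5'-CGCHRHACCCACADTTTGGYHCVGTSTB-3'

Standard pairs A↔T, G↔C; ambiguity codes pair R↔Y, S↔S, B↔V, D↔H. Complement (BTSTGVCHYGGTTTDACACCCAHRHCGC), then reverse for 5'→3'.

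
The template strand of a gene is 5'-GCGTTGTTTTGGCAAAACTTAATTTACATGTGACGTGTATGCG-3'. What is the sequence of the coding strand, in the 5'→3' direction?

5'-CGCATACACGTCACATGTAAATTAAGTTTTGCCAAAACAACGC-3'

The coding strand is complementary and antiparallel to the template: take the complement (A↔T, G↔C) and reverse.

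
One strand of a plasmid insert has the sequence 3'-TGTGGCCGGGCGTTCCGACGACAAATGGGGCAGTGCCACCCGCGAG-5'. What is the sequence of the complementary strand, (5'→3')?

5'-ACACCGGCCCGCAAGGCTGCTGTTTACCCCGTCACGGTGGGCGCTC-3'

The strand is given 3'→5', so its complement runs 5'→3' in the same left-to-right order: pair each base A↔T, G↔C.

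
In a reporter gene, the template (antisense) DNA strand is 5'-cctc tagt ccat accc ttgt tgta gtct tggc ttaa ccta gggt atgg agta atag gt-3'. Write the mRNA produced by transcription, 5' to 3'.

The mRNA has the sequence of the coding strand (reverse complement of the template) with T→U. Reverse complement of CCTCTAGTCCATACCCTTGTTGTAGTCTTGGCTTAACCTAGGGTATGGAGTAATAGGT is ACCTATTACTCCATACCCTAGGTTAAGCCAAGACTACAACAAGGGTATGGACTAGAGG; then T→U.

5'-ACCUAUUACUCCAUACCCUAGGUUAAGCCAAGACUACAACAAGGGUAUGGACUAGAGG-3'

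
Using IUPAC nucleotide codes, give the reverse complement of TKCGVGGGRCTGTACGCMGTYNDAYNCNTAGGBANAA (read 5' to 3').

5'-TTNTVCCTANGNRTHNRACKGCGTACAGYCCCBCGMA-3'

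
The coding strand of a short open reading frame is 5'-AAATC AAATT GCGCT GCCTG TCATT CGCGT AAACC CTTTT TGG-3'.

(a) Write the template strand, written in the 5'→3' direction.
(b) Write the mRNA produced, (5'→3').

(a) The template strand is the reverse complement of the coding strand: complement TTTAGTTTAACGCGACGGACAGTAAGCGCATTTGGGAAAAACC, then reverse.
(b) mRNA matches the coding strand with T→U.

(a) 5'-CCAAAAAGGGTTTACGCGAATGACAGGCAGCGCAATTTGATTT-3'
(b) 5'-AAAUCAAAUUGCGCUGCCUGUCAUUCGCGUAAACCCUUUUUGG-3'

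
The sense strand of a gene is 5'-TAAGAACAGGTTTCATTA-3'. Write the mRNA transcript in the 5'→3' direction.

5'-UAAGAACAGGUUUCAUUA-3'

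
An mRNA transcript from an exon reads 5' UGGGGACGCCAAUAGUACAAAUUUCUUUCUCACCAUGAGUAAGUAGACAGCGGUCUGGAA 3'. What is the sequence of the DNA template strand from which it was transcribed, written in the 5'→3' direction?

5'-TTCCAGACCGCTGTCTACTTACTCATGGTGAGAAAGAAATTTGTACTATTGGCGTCCCCA-3'

Replace U with T to get the coding DNA strand: TGGGGACGCCAATAGTACAAATTTCTTTCTCACCATGAGTAAGTAGACAGCGGTCTGGAA. The template strand is its reverse complement (complement ACCCCTGCGGTTATCATGTTTAAAGAAAGAGTGGTACTCATTCATCTGTCGCCAGACCTT, then reverse).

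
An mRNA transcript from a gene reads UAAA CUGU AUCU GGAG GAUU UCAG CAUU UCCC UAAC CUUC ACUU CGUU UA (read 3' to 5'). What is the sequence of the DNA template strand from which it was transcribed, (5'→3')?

Written 5'→3' the mRNA is AUUUGCUUCACUUCCAAUCCCUUUACGACUUUAGGAGGUCUAUGUCAAAU, so the coding DNA strand is ATTTGCTTCACTTCCAATCCCTTTACGACTTTAGGAGGTCTATGTCAAAT. The template is its reverse complement.

5'-ATTTGACATAGACCTCCTAAAGTCGTAAAGGGATTGGAAGTGAAGCAAAT-3'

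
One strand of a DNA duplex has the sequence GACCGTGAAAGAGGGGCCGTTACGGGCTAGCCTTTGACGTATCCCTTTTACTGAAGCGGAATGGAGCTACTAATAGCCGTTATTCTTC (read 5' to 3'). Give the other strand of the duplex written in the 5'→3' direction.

Pairing A↔T and G↔C gives CTGGCACTTTCTCCCCGGCAATGCCCGATCGGAAACTGCATAGGGAAAATGACTTCGCCTTACCTCGATGATTATCGGCAATAAGAAG, running 3'→5'. Reverse for the 5'→3' convention.

5'-GAAGAATAACGGCTATTAGTAGCTCCATTCCGCTTCAGTAAAAGGGATACGTCAAAGGCTAGCCCGTAACGGCCCCTCTTTCACGGTC-3'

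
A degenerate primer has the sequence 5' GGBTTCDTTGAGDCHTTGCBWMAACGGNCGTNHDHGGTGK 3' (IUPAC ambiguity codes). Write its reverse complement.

Standard pairs A↔T, G↔C; ambiguity codes pair M↔K, W↔W, B↔V, D↔H, N↔N. Complement (CCVAAGHAACTCHGDAACGVWKTTGCCNGCANDHDCCACM), then reverse for 5'→3'.

5'-MCACCDHDNACGNCCGTTKWVGCAADGHCTCAAHGAAVCC-3'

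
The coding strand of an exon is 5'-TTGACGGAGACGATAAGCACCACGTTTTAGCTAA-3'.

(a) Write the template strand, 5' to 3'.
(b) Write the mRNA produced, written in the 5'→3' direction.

(a) The template strand is the reverse complement of the coding strand: complement AACTGCCTCTGCTATTCGTGGTGCAAAATCGATT, then reverse.
(b) mRNA matches the coding strand with T→U.

(a) 5'-TTAGCTAAAACGTGGTGCTTATCGTCTCCGTCAA-3'
(b) 5'-UUGACGGAGACGAUAAGCACCACGUUUUAGCUAA-3'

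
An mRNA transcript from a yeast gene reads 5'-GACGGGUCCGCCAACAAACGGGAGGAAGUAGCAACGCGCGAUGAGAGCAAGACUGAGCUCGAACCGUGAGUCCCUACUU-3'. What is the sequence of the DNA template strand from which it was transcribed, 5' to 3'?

Replace U with T to get the coding DNA strand: GACGGGTCCGCCAACAAACGGGAGGAAGTAGCAACGCGCGATGAGAGCAAGACTGAGCTCGAACCGTGAGTCCCTACTT. The template strand is its reverse complement (complement CTGCCCAGGCGGTTGTTTGCCCTCCTTCATCGTTGCGCGCTACTCTCGTTCTGACTCGAGCTTGGCACTCAGGGATGAA, then reverse).

5′-AAGTAGGGACTCACGGTTCGAGCTCAGTCTTGCTCTCATCGCGCGTTGCTACTTCCTCCCGTTTGTTGGCGGACCCGTC-3′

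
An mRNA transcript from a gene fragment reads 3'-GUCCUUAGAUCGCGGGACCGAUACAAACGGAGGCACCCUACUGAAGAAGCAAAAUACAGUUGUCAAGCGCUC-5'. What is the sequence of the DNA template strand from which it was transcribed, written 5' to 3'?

5′-CAGGAATCTAGCGCCCTGGCTATGTTTGCCTCCGTGGGATGACTTCTTCGTTTTATGTCAACAGTTCGCGAG-3′

Written 5'→3' the mRNA is CUCGCGAACUGUUGACAUAAAACGAAGAAGUCAUCCCACGGAGGCAAACAUAGCCAGGGCGCUAGAUUCCUG, so the coding DNA strand is CTCGCGAACTGTTGACATAAAACGAAGAAGTCATCCCACGGAGGCAAACATAGCCAGGGCGCTAGATTCCTG. The template is its reverse complement.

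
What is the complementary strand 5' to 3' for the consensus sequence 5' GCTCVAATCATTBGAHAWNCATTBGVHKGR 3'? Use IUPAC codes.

5′-YCMDBCVAATGNWTDTCVAATGATTBGAGC-3′

Standard pairs A↔T, G↔C; ambiguity codes pair R↔Y, K↔M, W↔W, B↔V, H↔D, N↔N. Complement (CGAGBTTAGTAAVCTDTWNGTAAVCBDMCY), then reverse for 5'→3'.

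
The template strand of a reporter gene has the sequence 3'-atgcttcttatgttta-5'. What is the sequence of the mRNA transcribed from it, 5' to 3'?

5'-UACGAAGAAUACAAAU-3'

Reading the template 3'→5' as shown, RNA polymerase pairs each base (A→U, T→A, G↔C) to build mRNA 5'→3' directly.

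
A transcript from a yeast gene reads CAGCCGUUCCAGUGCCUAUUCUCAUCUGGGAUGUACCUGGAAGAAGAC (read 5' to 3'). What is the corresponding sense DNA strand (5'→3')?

The coding DNA strand has the same 5'→3' sequence as the mRNA with U replaced by T.

5'-CAGCCGTTCCAGTGCCTATTCTCATCTGGGATGTACCTGGAAGAAGAC-3'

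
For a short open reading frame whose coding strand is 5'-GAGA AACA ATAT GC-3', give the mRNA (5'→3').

The mRNA is synthesized from the template strand, so it matches the coding strand with T replaced by U.

5'-GAGAAACAAUAUGC-3'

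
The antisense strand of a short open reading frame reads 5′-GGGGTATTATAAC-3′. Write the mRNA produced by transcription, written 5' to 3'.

5'-GUUAUAAUACCCC-3'

The mRNA has the sequence of the coding strand (reverse complement of the template) with T→U. Reverse complement of GGGGTATTATAAC is GTTATAATACCCC; then T→U.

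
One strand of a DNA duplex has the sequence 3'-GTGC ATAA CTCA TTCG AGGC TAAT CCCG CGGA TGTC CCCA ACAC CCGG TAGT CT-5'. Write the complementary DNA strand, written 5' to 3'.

The strand is given 3'→5', so its complement runs 5'→3' in the same left-to-right order: pair each base A↔T, G↔C.

5'-CACGTATTGAGTAAGCTCCGATTAGGGCGCCTACAGGGGTTGTGGGCCATCAGA-3'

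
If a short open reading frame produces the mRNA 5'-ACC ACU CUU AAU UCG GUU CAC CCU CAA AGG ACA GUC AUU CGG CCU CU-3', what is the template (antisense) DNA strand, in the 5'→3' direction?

5'-AGAGGCCGAATGACTGTCCTTTGAGGGTGAACCGAATTAAGAGTGGT-3'

Replace U with T to get the coding DNA strand: ACCACTCTTAATTCGGTTCACCCTCAAAGGACAGTCATTCGGCCTCT. The template strand is its reverse complement (complement TGGTGAGAATTAAGCCAAGTGGGAGTTTCCTGTCAGTAAGCCGGAGA, then reverse).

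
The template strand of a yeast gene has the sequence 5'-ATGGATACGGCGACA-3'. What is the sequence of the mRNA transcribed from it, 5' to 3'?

5′-UGUCGCCGUAUCCAU-3′

RNA polymerase reads the template 3'→5' and synthesizes mRNA 5'→3' by base-pairing (A→U, T→A, G↔C). The complement of the template is TACCTATGCCGCTGT; antiparallel, so 5'→3' the coding strand is TGTCGCCGTATCCAT. Replace T with U for the mRNA.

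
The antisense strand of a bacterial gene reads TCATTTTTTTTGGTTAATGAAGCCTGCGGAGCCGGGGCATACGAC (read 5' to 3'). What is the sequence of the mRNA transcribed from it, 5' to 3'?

The mRNA has the sequence of the coding strand (reverse complement of the template) with T→U. Reverse complement of TCATTTTTTTTGGTTAATGAAGCCTGCGGAGCCGGGGCATACGAC is GTCGTATGCCCCGGCTCCGCAGGCTTCATTAACCAAAAAAAATGA; then T→U.

5'-GUCGUAUGCCCCGGCUCCGCAGGCUUCAUUAACCAAAAAAAAUGA-3'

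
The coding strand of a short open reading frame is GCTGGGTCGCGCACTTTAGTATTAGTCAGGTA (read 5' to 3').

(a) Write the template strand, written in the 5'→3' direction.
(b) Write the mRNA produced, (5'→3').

(a) The template strand is the reverse complement of the coding strand: complement CGACCCAGCGCGTGAAATCATAATCAGTCCAT, then reverse.
(b) mRNA matches the coding strand with T→U.

(a) 5'-TACCTGACTAATACTAAAGTGCGCGACCCAGC-3'
(b) 5'-GCUGGGUCGCGCACUUUAGUAUUAGUCAGGUA-3'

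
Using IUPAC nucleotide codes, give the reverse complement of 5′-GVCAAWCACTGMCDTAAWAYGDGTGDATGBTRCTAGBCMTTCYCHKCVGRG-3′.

Standard pairs A↔T, G↔C; ambiguity codes pair R↔Y, M↔K, W↔W, B↔V, D↔H. Complement (CBGTTWGTGACKGHATTWTRCHCACHTACVAYGATCVGKAAGRGDMGBCYC), then reverse for 5'→3'.

5'-CYCBGMDGRGAAKGVCTAGYAVCATHCACHCRTWTTAHGKCAGTGWTTGBC-3'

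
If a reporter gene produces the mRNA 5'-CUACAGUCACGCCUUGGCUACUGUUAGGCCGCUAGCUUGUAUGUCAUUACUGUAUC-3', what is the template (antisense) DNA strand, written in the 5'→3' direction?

5'-GATACAGTAATGACATACAAGCTAGCGGCCTAACAGTAGCCAAGGCGTGACTGTAG-3'

Replace U with T to get the coding DNA strand: CTACAGTCACGCCTTGGCTACTGTTAGGCCGCTAGCTTGTATGTCATTACTGTATC. The template strand is its reverse complement (complement GATGTCAGTGCGGAACCGATGACAATCCGGCGATCGAACATACAGTAATGACATAG, then reverse).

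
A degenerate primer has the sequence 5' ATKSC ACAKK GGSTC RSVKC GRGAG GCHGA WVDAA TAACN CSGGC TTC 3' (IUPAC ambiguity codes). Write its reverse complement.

Standard pairs A↔T, G↔C; ambiguity codes pair R↔Y, K↔M, W↔W, S↔S, D↔H, V↔B, N↔N. Complement (TAMSGTGTMMCCSAGYSBMGCYCTCCGDCTWBHTTATTGNGSCCGAAG), then reverse for 5'→3'.

5'-GAAGCCSGNGTTATTHBWTCDGCCTCYCGMBSYGASCCMMTGTGSMAT-3'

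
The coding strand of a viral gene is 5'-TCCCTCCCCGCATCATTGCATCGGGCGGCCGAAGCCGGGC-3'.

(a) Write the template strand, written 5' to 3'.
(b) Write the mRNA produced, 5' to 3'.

(a) 5'-GCCCGGCTTCGGCCGCCCGATGCAATGATGCGGGGAGGGA-3'
(b) 5'-UCCCUCCCCGCAUCAUUGCAUCGGGCGGCCGAAGCCGGGC-3'

(a) The template strand is the reverse complement of the coding strand: complement AGGGAGGGGCGTAGTAACGTAGCCCGCCGGCTTCGGCCCG, then reverse.
(b) mRNA matches the coding strand with T→U.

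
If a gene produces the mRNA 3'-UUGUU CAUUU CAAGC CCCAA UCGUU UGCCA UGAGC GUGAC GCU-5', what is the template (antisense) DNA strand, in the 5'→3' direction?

5'-AACAAGTAAAGTTCGGGGTTAGCAAACGGTACTCGCACTGCGA-3'

Written 5'→3' the mRNA is UCGCAGUGCGAGUACCGUUUGCUAACCCCGAACUUUACUUGUU, so the coding DNA strand is TCGCAGTGCGAGTACCGTTTGCTAACCCCGAACTTTACTTGTT. The template is its reverse complement.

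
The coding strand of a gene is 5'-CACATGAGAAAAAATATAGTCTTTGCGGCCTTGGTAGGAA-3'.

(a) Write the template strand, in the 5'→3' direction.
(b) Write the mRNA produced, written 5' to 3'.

(a) The template strand is the reverse complement of the coding strand: complement GTGTACTCTTTTTTATATCAGAAACGCCGGAACCATCCTT, then reverse.
(b) mRNA matches the coding strand with T→U.

(a) 5'-TTCCTACCAAGGCCGCAAAGACTATATTTTTTCTCATGTG-3'
(b) 5'-CACAUGAGAAAAAAUAUAGUCUUUGCGGCCUUGGUAGGAA-3'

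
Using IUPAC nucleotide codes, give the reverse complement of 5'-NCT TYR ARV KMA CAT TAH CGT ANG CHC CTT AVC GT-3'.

5′-ACGBTAAGGDGCNTACGDTAATGTKMBYTYRAAGN-3′

Standard pairs A↔T, G↔C; ambiguity codes pair R↔Y, M↔K, H↔D, V↔B, N↔N. Complement (NGAARYTYBMKTGTAATDGCATNCGDGGAATBGCA), then reverse for 5'→3'.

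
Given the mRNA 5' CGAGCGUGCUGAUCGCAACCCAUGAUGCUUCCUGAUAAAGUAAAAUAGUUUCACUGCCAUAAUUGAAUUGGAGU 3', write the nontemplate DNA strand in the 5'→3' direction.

5'-CGAGCGTGCTGATCGCAACCCATGATGCTTCCTGATAAAGTAAAATAGTTTCACTGCCATAATTGAATTGGAGT-3'

The coding DNA strand has the same 5'→3' sequence as the mRNA with U replaced by T.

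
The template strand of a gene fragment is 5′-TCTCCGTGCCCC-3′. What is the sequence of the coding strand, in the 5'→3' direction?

The coding strand is complementary and antiparallel to the template: take the complement (A↔T, G↔C) and reverse.

5'-GGGGCACGGAGA-3'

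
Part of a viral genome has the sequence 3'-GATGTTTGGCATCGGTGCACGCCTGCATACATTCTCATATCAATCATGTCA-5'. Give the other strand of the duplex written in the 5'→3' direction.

The strand is given 3'→5', so its complement runs 5'→3' in the same left-to-right order: pair each base A↔T, G↔C.

5'-CTACAAACCGTAGCCACGTGCGGACGTATGTAAGAGTATAGTTAGTACAGT-3'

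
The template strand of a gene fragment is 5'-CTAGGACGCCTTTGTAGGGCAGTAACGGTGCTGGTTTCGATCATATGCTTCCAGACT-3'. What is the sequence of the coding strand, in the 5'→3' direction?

5'-AGTCTGGAAGCATATGATCGAAACCAGCACCGTTACTGCCCTACAAAGGCGTCCTAG-3'

The coding strand is complementary and antiparallel to the template: take the complement (A↔T, G↔C) and reverse.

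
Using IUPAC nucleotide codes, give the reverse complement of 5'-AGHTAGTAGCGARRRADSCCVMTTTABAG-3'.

Standard pairs A↔T, G↔C; ambiguity codes pair R↔Y, M↔K, S↔S, B↔V, D↔H. Complement (TCDATCATCGCTYYYTHSGGBKAAATVTC), then reverse for 5'→3'.

5'-CTVTAAAKBGGSHTYYYTCGCTACTADCT-3'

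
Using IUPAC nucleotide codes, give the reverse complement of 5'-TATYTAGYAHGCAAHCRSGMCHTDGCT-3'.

Standard pairs A↔T, G↔C; ambiguity codes pair R↔Y, M↔K, S↔S, D↔H. Complement (ATARATCRTDCGTTDGYSCKGDAHCGA), then reverse for 5'→3'.

5'-AGCHADGKCSYGDTTGCDTRCTARATA-3'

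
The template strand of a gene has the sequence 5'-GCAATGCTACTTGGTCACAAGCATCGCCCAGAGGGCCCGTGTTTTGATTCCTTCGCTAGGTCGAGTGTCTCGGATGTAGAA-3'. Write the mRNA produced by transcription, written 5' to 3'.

5'-UUCUACAUCCGAGACACUCGACCUAGCGAAGGAAUCAAAACACGGGCCCUCUGGGCGAUGCUUGUGACCAAGUAGCAUUGC-3'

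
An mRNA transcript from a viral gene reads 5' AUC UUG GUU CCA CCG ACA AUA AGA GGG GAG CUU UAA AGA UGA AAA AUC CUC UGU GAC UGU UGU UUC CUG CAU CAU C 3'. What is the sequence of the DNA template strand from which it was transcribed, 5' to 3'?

Replace U with T to get the coding DNA strand: ATCTTGGTTCCACCGACAATAAGAGGGGAGCTTTAAAGATGAAAAATCCTCTGTGACTGTTGTTTCCTGCATCATC. The template strand is its reverse complement (complement TAGAACCAAGGTGGCTGTTATTCTCCCCTCGAAATTTCTACTTTTTAGGAGACACTGACAACAAAGGACGTAGTAG, then reverse).

5'-GATGATGCAGGAAACAACAGTCACAGAGGATTTTTCATCTTTAAAGCTCCCCTCTTATTGTCGGTGGAACCAAGAT-3'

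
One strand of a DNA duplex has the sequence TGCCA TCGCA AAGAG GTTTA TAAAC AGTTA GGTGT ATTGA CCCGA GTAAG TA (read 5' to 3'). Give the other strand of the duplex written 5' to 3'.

5'-TACTTACTCGGGTCAATACACCTAACTGTTTATAAACCTCTTTGCGATGGCA-3'

The complement of TGCCATCGCAAAGAGGTTTATAAACAGTTAGGTGTATTGACCCGAGTAAGTA is ACGGTAGCGTTTCTCCAAATATTTGTCAATCCACATAACTGGGCTCATTCAT (A↔T, G↔C). DNA strands are antiparallel, so the complementary strand runs 3'→5'; reversing gives the 5'→3' form.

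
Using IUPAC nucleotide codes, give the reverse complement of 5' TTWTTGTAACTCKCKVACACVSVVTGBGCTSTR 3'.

5'-YASAGCVCABBSBGTGTBMGMGAGTTACAAWAA-3'

Standard pairs A↔T, G↔C; ambiguity codes pair R↔Y, K↔M, W↔W, S↔S, B↔V. Complement (AAWAACATTGAGMGMBTGTGBSBBACVCGASAY), then reverse for 5'→3'.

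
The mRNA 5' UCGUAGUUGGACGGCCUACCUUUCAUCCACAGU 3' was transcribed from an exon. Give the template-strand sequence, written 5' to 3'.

5'-ACTGTGGATGAAAGGTAGGCCGTCCAACTACGA-3'

Replace U with T to get the coding DNA strand: TCGTAGTTGGACGGCCTACCTTTCATCCACAGT. The template strand is its reverse complement (complement AGCATCAACCTGCCGGATGGAAAGTAGGTGTCA, then reverse).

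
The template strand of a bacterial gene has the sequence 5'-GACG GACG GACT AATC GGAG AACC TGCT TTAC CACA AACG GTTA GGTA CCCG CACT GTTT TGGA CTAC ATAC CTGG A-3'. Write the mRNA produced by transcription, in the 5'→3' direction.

The mRNA has the sequence of the coding strand (reverse complement of the template) with T→U. Reverse complement of GACGGACGGACTAATCGGAGAACCTGCTTTACCACAAACGGTTAGGTACCCGCACTGTTTTGGACTACATACCTGGA is TCCAGGTATGTAGTCCAAAACAGTGCGGGTACCTAACCGTTTGTGGTAAAGCAGGTTCTCCGATTAGTCCGTCCGTC; then T→U.

5'-UCCAGGUAUGUAGUCCAAAACAGUGCGGGUACCUAACCGUUUGUGGUAAAGCAGGUUCUCCGAUUAGUCCGUCCGUC-3'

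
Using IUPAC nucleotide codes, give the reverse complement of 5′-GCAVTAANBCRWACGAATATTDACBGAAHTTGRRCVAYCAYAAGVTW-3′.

Standard pairs A↔T, G↔C; ambiguity codes pair R↔Y, W↔W, B↔V, D↔H, N↔N. Complement (CGTBATTNVGYWTGCTTATAAHTGVCTTDAACYYGBTRGTRTTCBAW), then reverse for 5'→3'.

5'-WABCTTRTGRTBGYYCAADTTCVGTHAATATTCGTWYGVNTTABTGC-3'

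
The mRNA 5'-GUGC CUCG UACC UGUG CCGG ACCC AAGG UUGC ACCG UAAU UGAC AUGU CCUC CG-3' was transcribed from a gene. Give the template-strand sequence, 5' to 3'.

Replace U with T to get the coding DNA strand: GTGCCTCGTACCTGTGCCGGACCCAAGGTTGCACCGTAATTGACATGTCCTCCG. The template strand is its reverse complement (complement CACGGAGCATGGACACGGCCTGGGTTCCAACGTGGCATTAACTGTACAGGAGGC, then reverse).

5'-CGGAGGACATGTCAATTACGGTGCAACCTTGGGTCCGGCACAGGTACGAGGCAC-3'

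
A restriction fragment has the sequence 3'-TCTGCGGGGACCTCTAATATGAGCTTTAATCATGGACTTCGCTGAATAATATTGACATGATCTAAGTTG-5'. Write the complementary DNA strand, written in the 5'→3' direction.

5'-AGACGCCCCTGGAGATTATACTCGAAATTAGTACCTGAAGCGACTTATTATAACTGTACTAGATTCAAC-3'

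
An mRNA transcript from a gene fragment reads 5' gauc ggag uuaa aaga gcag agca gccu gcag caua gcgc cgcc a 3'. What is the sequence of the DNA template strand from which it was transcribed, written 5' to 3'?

5′-TGGCGGCGCTATGCTGCAGGCTGCTCTGCTCTTTTAACTCCGATC-3′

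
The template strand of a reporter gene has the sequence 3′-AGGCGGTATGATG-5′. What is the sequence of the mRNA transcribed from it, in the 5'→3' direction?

Reading the template 3'→5' as shown, RNA polymerase pairs each base (A→U, T→A, G↔C) to build mRNA 5'→3' directly.

5'-UCCGCCAUACUAC-3'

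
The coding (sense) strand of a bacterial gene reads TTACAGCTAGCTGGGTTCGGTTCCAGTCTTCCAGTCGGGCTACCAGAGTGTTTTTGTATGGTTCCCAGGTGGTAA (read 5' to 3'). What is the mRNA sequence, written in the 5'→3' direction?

mRNA has the coding-strand sequence with U in place of T.

5′-UUACAGCUAGCUGGGUUCGGUUCCAGUCUUCCAGUCGGGCUACCAGAGUGUUUUUGUAUGGUUCCCAGGUGGUAA-3′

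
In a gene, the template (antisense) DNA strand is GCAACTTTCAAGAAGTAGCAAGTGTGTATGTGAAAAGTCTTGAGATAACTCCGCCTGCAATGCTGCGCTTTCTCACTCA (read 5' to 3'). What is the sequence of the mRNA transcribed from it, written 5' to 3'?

The mRNA has the sequence of the coding strand (reverse complement of the template) with T→U. Reverse complement of GCAACTTTCAAGAAGTAGCAAGTGTGTATGTGAAAAGTCTTGAGATAACTCCGCCTGCAATGCTGCGCTTTCTCACTCA is TGAGTGAGAAAGCGCAGCATTGCAGGCGGAGTTATCTCAAGACTTTTCACATACACACTTGCTACTTCTTGAAAGTTGC; then T→U.

5'-UGAGUGAGAAAGCGCAGCAUUGCAGGCGGAGUUAUCUCAAGACUUUUCACAUACACACUUGCUACUUCUUGAAAGUUGC-3'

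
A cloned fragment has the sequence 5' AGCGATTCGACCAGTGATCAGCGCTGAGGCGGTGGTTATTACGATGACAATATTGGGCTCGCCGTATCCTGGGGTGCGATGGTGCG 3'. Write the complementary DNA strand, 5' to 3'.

5′-CGCACCATCGCACCCCAGGATACGGCGAGCCCAATATTGTCATCGTAATAACCACCGCCTCAGCGCTGATCACTGGTCGAATCGCT-3′

Pairing A↔T and G↔C gives TCGCTAAGCTGGTCACTAGTCGCGACTCCGCCACCAATAATGCTACTGTTATAACCCGAGCGGCATAGGACCCCACGCTACCACGC, running 3'→5'. Reverse for the 5'→3' convention.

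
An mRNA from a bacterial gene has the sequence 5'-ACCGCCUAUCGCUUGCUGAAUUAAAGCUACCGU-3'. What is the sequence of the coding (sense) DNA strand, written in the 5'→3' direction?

The coding DNA strand has the same 5'→3' sequence as the mRNA with U replaced by T.

5'-ACCGCCTATCGCTTGCTGAATTAAAGCTACCGT-3'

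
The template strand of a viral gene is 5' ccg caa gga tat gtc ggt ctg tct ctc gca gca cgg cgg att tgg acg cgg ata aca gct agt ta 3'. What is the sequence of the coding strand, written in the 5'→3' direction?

The coding strand is complementary and antiparallel to the template: take the complement (A↔T, G↔C) and reverse.

5'-TAACTAGCTGTTATCCGCGTCCAAATCCGCCGTGCTGCGAGAGACAGACCGACATATCCTTGCGG-3'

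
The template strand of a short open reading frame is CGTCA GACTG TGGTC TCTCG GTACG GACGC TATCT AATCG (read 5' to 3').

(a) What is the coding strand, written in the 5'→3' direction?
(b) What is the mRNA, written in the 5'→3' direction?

(a) The coding strand is the reverse complement of the template: complement GCAGTCTGACACCAGAGAGCCATGCCTGCGATAGATTAGC, then reverse.
(b) mRNA has the coding-strand sequence with T→U.

(a) 5'-CGATTAGATAGCGTCCGTACCGAGAGACCACAGTCTGACG-3'
(b) 5'-CGAUUAGAUAGCGUCCGUACCGAGAGACCACAGUCUGACG-3'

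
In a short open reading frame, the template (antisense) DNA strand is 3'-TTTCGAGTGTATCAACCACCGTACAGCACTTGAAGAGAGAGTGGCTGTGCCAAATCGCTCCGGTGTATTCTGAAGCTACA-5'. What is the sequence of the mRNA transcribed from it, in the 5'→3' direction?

5'-AAAGCUCACAUAGUUGGUGGCAUGUCGUGAACUUCUCUCUCACCGACACGGUUUAGCGAGGCCACAUAAGACUUCGAUGU-3'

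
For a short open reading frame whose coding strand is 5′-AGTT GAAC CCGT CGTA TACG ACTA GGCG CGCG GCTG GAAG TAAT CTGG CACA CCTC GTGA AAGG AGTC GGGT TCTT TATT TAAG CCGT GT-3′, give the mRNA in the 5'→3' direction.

The mRNA is synthesized from the template strand, so it matches the coding strand with T replaced by U.

5′-AGUUGAACCCGUCGUAUACGACUAGGCGCGCGGCUGGAAGUAAUCUGGCACACCUCGUGAAAGGAGUCGGGUUCUUUAUUUAAGCCGUGU-3′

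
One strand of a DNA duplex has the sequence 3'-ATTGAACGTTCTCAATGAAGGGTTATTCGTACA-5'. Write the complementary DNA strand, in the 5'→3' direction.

5'-TAACTTGCAAGAGTTACTTCCCAATAAGCATGT-3'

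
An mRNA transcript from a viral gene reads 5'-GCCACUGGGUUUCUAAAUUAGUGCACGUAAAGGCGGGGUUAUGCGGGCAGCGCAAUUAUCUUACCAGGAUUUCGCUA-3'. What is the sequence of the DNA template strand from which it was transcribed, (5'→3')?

Replace U with T to get the coding DNA strand: GCCACTGGGTTTCTAAATTAGTGCACGTAAAGGCGGGGTTATGCGGGCAGCGCAATTATCTTACCAGGATTTCGCTA. The template strand is its reverse complement (complement CGGTGACCCAAAGATTTAATCACGTGCATTTCCGCCCCAATACGCCCGTCGCGTTAATAGAATGGTCCTAAAGCGAT, then reverse).

5'-TAGCGAAATCCTGGTAAGATAATTGCGCTGCCCGCATAACCCCGCCTTTACGTGCACTAATTTAGAAACCCAGTGGC-3'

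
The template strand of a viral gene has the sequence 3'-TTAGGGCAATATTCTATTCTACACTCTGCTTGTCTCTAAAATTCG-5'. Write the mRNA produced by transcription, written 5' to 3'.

5'-AAUCCCGUUAUAAGAUAAGAUGUGAGACGAACAGAGAUUUUAAGC-3'

Reading the template 3'→5' as shown, RNA polymerase pairs each base (A→U, T→A, G↔C) to build mRNA 5'→3' directly.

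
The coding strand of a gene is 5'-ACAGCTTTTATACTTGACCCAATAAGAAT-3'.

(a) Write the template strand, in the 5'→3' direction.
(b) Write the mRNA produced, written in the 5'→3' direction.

(a) 5'-ATTCTTATTGGGTCAAGTATAAAAGCTGT-3'
(b) 5′-ACAGCUUUUAUACUUGACCCAAUAAGAAU-3′

(a) The template strand is the reverse complement of the coding strand: complement TGTCGAAAATATGAACTGGGTTATTCTTA, then reverse.
(b) mRNA matches the coding strand with T→U.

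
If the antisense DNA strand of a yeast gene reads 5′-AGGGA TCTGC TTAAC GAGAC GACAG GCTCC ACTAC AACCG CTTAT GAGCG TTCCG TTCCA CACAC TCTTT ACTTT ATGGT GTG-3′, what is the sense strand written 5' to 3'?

5'-CACACCATAAAGTAAAGAGTGTGTGGAACGGAACGCTCATAAGCGGTTGTAGTGGAGCCTGTCGTCTCGTTAAGCAGATCCCT-3'

The coding strand is complementary and antiparallel to the template: take the complement (A↔T, G↔C) and reverse.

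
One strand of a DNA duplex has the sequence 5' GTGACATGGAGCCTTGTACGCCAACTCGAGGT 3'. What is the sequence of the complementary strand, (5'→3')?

The complement of GTGACATGGAGCCTTGTACGCCAACTCGAGGT is CACTGTACCTCGGAACATGCGGTTGAGCTCCA (A↔T, G↔C). DNA strands are antiparallel, so the complementary strand runs 3'→5'; reversing gives the 5'→3' form.

5'-ACCTCGAGTTGGCGTACAAGGCTCCATGTCAC-3'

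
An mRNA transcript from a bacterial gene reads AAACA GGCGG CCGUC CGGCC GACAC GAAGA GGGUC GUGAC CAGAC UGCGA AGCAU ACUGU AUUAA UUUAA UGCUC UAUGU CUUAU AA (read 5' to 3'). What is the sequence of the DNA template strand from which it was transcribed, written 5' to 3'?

Replace U with T to get the coding DNA strand: AAACAGGCGGCCGTCCGGCCGACACGAAGAGGGTCGTGACCAGACTGCGAAGCATACTGTATTAATTTAATGCTCTATGTCTTATAA. The template strand is its reverse complement (complement TTTGTCCGCCGGCAGGCCGGCTGTGCTTCTCCCAGCACTGGTCTGACGCTTCGTATGACATAATTAAATTACGAGATACAGAATATT, then reverse).

5′-TTATAAGACATAGAGCATTAAATTAATACAGTATGCTTCGCAGTCTGGTCACGACCCTCTTCGTGTCGGCCGGACGGCCGCCTGTTT-3′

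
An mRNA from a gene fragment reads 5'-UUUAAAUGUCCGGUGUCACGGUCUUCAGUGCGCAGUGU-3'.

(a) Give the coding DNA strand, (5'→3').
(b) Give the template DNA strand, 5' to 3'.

(a) The coding strand matches the mRNA with U→T.
(b) The template strand is the reverse complement of the coding strand.

(a) 5′-TTTAAATGTCCGGTGTCACGGTCTTCAGTGCGCAGTGT-3′
(b) 5'-ACACTGCGCACTGAAGACCGTGACACCGGACATTTAAA-3'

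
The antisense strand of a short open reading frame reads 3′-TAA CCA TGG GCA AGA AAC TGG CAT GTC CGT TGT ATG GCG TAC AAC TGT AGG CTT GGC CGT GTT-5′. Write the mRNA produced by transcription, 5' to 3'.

5′-AUUGGUACCCGUUCUUUGACCGUACAGGCAACAUACCGCAUGUUGACAUCCGAACCGGCACAA-3′

Reading the template 3'→5' as shown, RNA polymerase pairs each base (A→U, T→A, G↔C) to build mRNA 5'→3' directly.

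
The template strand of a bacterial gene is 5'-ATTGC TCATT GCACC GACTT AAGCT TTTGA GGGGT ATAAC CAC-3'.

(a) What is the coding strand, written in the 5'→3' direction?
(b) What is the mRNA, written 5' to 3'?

(a) 5'-GTGGTTATACCCCTCAAAAGCTTAAGTCGGTGCAATGAGCAAT-3'
(b) 5'-GUGGUUAUACCCCUCAAAAGCUUAAGUCGGUGCAAUGAGCAAU-3'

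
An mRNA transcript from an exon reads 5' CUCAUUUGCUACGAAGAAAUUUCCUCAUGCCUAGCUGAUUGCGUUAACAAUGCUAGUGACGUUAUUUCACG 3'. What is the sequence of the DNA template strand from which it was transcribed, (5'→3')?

5'-CGTGAAATAACGTCACTAGCATTGTTAACGCAATCAGCTAGGCATGAGGAAATTTCTTCGTAGCAAATGAG-3'

Replace U with T to get the coding DNA strand: CTCATTTGCTACGAAGAAATTTCCTCATGCCTAGCTGATTGCGTTAACAATGCTAGTGACGTTATTTCACG. The template strand is its reverse complement (complement GAGTAAACGATGCTTCTTTAAAGGAGTACGGATCGACTAACGCAATTGTTACGATCACTGCAATAAAGTGC, then reverse).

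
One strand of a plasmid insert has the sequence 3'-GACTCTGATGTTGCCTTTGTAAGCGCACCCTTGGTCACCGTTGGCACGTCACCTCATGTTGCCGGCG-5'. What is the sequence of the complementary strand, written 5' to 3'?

5'-CTGAGACTACAACGGAAACATTCGCGTGGGAACCAGTGGCAACCGTGCAGTGGAGTACAACGGCCGC-3'

The strand is given 3'→5', so its complement runs 5'→3' in the same left-to-right order: pair each base A↔T, G↔C.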